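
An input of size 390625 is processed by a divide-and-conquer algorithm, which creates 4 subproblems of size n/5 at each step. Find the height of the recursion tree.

For divide and conquer with division factor 5:

Problem sizes at each level:
Level 0: 390625
Level 1: 78125
Level 2: 15625
Level 3: 3125
Level 4: 625
Level 5: 125
Level 6: 25
Level 7: 5
Level 8: 1

The root is level 0 and the size-1 base case is level 8 (the tree spans levels 0 through 8, i.e. 9 levels counting the root), so the depth is the number of divisions: log_5(390625) = 8

The recursion tree depth is log_5(390625) = 8. At each level, the problem size is divided by 5, so it takes 8 divisions to reduce to a base case of size 1. The algorithm makes 4 recursive calls at each level.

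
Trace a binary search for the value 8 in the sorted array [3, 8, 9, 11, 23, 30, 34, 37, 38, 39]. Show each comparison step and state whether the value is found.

Binary search for 8 in [3, 8, 9, 11, 23, 30, 34, 37, 38, 39]:

lo=0, hi=9, mid=4, arr[mid]=23 -> 23 > 8, search left half
lo=0, hi=3, mid=1, arr[mid]=8 -> Found target at index 1!

Binary search finds 8 at index 1 after 2 comparisons. The search repeatedly halves the search space by comparing with the middle element.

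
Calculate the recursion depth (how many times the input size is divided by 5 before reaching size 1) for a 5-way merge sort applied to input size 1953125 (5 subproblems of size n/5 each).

For divide and conquer with division factor 5:

Problem sizes at each level:
Level 0: 1953125
Level 1: 390625
Level 2: 78125
Level 3: 15625
Level 4: 3125
Level 5: 625
Level 6: 125
Level 7: 25
Level 8: 5
Level 9: 1

The root is level 0 and the size-1 base case is level 9 (the tree spans levels 0 through 9, i.e. 10 levels counting the root), so the depth is the number of divisions: log_5(1953125) = 9

The recursion tree depth is log_5(1953125) = 9. At each level, the problem size is divided by 5, so it takes 9 divisions to reduce to a base case of size 1. The algorithm makes 5 recursive calls at each level.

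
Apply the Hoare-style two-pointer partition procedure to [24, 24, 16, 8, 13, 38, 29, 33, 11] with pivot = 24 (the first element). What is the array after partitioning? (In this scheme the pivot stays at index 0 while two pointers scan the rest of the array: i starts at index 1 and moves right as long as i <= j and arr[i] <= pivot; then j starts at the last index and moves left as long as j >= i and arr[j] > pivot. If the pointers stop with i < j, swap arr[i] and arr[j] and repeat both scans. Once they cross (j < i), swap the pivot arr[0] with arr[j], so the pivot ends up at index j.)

Hoare-style two-pointer partition with pivot = 24:

Initial array: [24, 24, 16, 8, 13, 38, 29, 33, 11]

Pointers start at i = 1, j = 8.
i stops at index 5 (arr[5]=38 > 24), j stops at index 8 (arr[8]=11 <= 24): swap arr[5] and arr[8], array becomes [24, 24, 16, 8, 13, 11, 29, 33, 38]
i ends at 6, j ends at 5: the pointers have crossed (j < i), so scanning stops.

Swap pivot arr[0] with arr[5] to place pivot at position 5: [11, 24, 16, 8, 13, 24, 29, 33, 38]
Pivot position: 5

After partitioning with pivot 24, the array becomes [11, 24, 16, 8, 13, 24, 29, 33, 38]. The pivot is placed at index 5. All elements to the left of the pivot are <= 24, and all elements to the right are > 24.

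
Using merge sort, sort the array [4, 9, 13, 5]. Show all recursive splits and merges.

Merge sort trace:

Split: [4, 9, 13, 5] -> [4, 9] and [13, 5]
  Split: [4, 9] -> [4] and [9]
  Merge: [4] + [9] -> [4, 9]
  Split: [13, 5] -> [13] and [5]
  Merge: [13] + [5] -> [5, 13]
Merge: [4, 9] + [5, 13] -> [4, 5, 9, 13]

Final sorted array: [4, 5, 9, 13]

The merge sort proceeds by recursively splitting the array and merging sorted halves.
After all merges, the sorted array is [4, 5, 9, 13].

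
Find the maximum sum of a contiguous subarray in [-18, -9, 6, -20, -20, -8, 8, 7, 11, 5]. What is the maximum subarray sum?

Using Kadane's algorithm on [-18, -9, 6, -20, -20, -8, 8, 7, 11, 5]:

Scanning through the array:
Position 1 (value -9): max_ending_here = -9, max_so_far = -9
Position 2 (value 6): max_ending_here = 6, max_so_far = 6
Position 3 (value -20): max_ending_here = -14, max_so_far = 6
Position 4 (value -20): max_ending_here = -20, max_so_far = 6
Position 5 (value -8): max_ending_here = -8, max_so_far = 6
Position 6 (value 8): max_ending_here = 8, max_so_far = 8
Position 7 (value 7): max_ending_here = 15, max_so_far = 15
Position 8 (value 11): max_ending_here = 26, max_so_far = 26
Position 9 (value 5): max_ending_here = 31, max_so_far = 31

Maximum subarray: [8, 7, 11, 5]
Maximum sum: 31

The maximum subarray is [8, 7, 11, 5] with sum 31. This subarray runs from index 6 to index 9.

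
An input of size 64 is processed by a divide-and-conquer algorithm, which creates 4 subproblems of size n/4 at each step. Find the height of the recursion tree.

For divide and conquer with division factor 4:

Problem sizes at each level:
Level 0: 64
Level 1: 16
Level 2: 4
Level 3: 1

The root is level 0 and the size-1 base case is level 3 (the tree spans levels 0 through 3, i.e. 4 levels counting the root), so the depth is the number of divisions: log_4(64) = 3

The recursion tree depth is log_4(64) = 3. At each level, the problem size is divided by 4, so it takes 3 divisions to reduce to a base case of size 1. The algorithm makes 4 recursive calls at each level.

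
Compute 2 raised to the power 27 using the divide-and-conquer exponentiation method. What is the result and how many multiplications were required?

Computing 2^27 by squaring (build up from 2^1; each line after the first costs one multiplication):

2^1 = 2
2^2 = (2^1)^2 = 2^2 = 4
2^3 = 2 * 2^2 = 2 * 4 = 8
2^6 = (2^3)^2 = 8^2 = 64
2^12 = (2^6)^2 = 64^2 = 4096
2^13 = 2 * 2^12 = 2 * 4096 = 8192
2^26 = (2^13)^2 = 8192^2 = 67108864
2^27 = 2 * 2^26 = 2 * 67108864 = 134217728

Result: 134217728
Multiplications needed: 7 (7 lines after 2^1)

2^27 = 134217728. Using exponentiation by squaring, this requires 7 multiplications. The key idea: if the exponent is even, square the half-power; if odd, multiply by the base once.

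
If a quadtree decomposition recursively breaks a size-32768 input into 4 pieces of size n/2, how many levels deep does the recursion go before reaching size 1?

For divide and conquer with division factor 2:

Problem sizes at each level:
Level 0: 32768
Level 1: 16384
Level 2: 8192
Level 3: 4096
Level 4: 2048
Level 5: 1024
Level 6: 512
Level 7: 256
Level 8: 128
Level 9: 64
Level 10: 32
Level 11: 16
Level 12: 8
Level 13: 4
Level 14: 2
Level 15: 1

The root is level 0 and the size-1 base case is level 15 (the tree spans levels 0 through 15, i.e. 16 levels counting the root), so the depth is the number of divisions: log_2(32768) = 15

The recursion tree depth is log_2(32768) = 15. At each level, the problem size is divided by 2, so it takes 15 divisions to reduce to a base case of size 1. The algorithm makes 4 recursive calls at each level.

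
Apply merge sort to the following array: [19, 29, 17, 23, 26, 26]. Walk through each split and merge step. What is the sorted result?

Merge sort trace:

Split: [19, 29, 17, 23, 26, 26] -> [19, 29, 17] and [23, 26, 26]
  Split: [19, 29, 17] -> [19] and [29, 17]
    Split: [29, 17] -> [29] and [17]
    Merge: [29] + [17] -> [17, 29]
  Merge: [19] + [17, 29] -> [17, 19, 29]
  Split: [23, 26, 26] -> [23] and [26, 26]
    Split: [26, 26] -> [26] and [26]
    Merge: [26] + [26] -> [26, 26]
  Merge: [23] + [26, 26] -> [23, 26, 26]
Merge: [17, 19, 29] + [23, 26, 26] -> [17, 19, 23, 26, 26, 29]

Final sorted array: [17, 19, 23, 26, 26, 29]

The merge sort proceeds by recursively splitting the array and merging sorted halves.
After all merges, the sorted array is [17, 19, 23, 26, 26, 29].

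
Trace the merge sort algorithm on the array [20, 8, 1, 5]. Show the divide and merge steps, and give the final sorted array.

Merge sort trace:

Split: [20, 8, 1, 5] -> [20, 8] and [1, 5]
  Split: [20, 8] -> [20] and [8]
  Merge: [20] + [8] -> [8, 20]
  Split: [1, 5] -> [1] and [5]
  Merge: [1] + [5] -> [1, 5]
Merge: [8, 20] + [1, 5] -> [1, 5, 8, 20]

Final sorted array: [1, 5, 8, 20]

The merge sort proceeds by recursively splitting the array and merging sorted halves.
After all merges, the sorted array is [1, 5, 8, 20].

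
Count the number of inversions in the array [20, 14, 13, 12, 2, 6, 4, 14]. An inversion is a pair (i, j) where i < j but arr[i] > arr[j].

Finding inversions in [20, 14, 13, 12, 2, 6, 4, 14]:

(0, 1): arr[0]=20 > arr[1]=14
(0, 2): arr[0]=20 > arr[2]=13
(0, 3): arr[0]=20 > arr[3]=12
(0, 4): arr[0]=20 > arr[4]=2
(0, 5): arr[0]=20 > arr[5]=6
(0, 6): arr[0]=20 > arr[6]=4
(0, 7): arr[0]=20 > arr[7]=14
(1, 2): arr[1]=14 > arr[2]=13
(1, 3): arr[1]=14 > arr[3]=12
(1, 4): arr[1]=14 > arr[4]=2
(1, 5): arr[1]=14 > arr[5]=6
(1, 6): arr[1]=14 > arr[6]=4
(2, 3): arr[2]=13 > arr[3]=12
(2, 4): arr[2]=13 > arr[4]=2
(2, 5): arr[2]=13 > arr[5]=6
(2, 6): arr[2]=13 > arr[6]=4
(3, 4): arr[3]=12 > arr[4]=2
(3, 5): arr[3]=12 > arr[5]=6
(3, 6): arr[3]=12 > arr[6]=4
(5, 6): arr[5]=6 > arr[6]=4

Total inversions: 20

The array has 20 inversion(s): (0,1), (0,2), (0,3), (0,4), (0,5), (0,6), (0,7), (1,2), (1,3), (1,4), (1,5), (1,6), (2,3), (2,4), (2,5), (2,6), (3,4), (3,5), (3,6), (5,6). Each pair (i,j) satisfies i < j and arr[i] > arr[j].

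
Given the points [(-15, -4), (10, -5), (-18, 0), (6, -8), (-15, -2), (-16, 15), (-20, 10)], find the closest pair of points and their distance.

Computing all pairwise distances among 7 points:

d((-15, -4), (10, -5)) = 25.02
d((-15, -4), (-18, 0)) = 5.0
d((-15, -4), (6, -8)) = 21.3776
d((-15, -4), (-15, -2)) = 2.0 <-- minimum
d((-15, -4), (-16, 15)) = 19.0263
d((-15, -4), (-20, 10)) = 14.8661
d((10, -5), (-18, 0)) = 28.4429
d((10, -5), (6, -8)) = 5.0
d((10, -5), (-15, -2)) = 25.1794
d((10, -5), (-16, 15)) = 32.8024
d((10, -5), (-20, 10)) = 33.541
d((-18, 0), (6, -8)) = 25.2982
d((-18, 0), (-15, -2)) = 3.6056
d((-18, 0), (-16, 15)) = 15.1327
d((-18, 0), (-20, 10)) = 10.198
d((6, -8), (-15, -2)) = 21.8403
d((6, -8), (-16, 15)) = 31.8277
d((6, -8), (-20, 10)) = 31.6228
d((-15, -2), (-16, 15)) = 17.0294
d((-15, -2), (-20, 10)) = 13.0
d((-16, 15), (-20, 10)) = 6.4031

Closest pair: (-15, -4) and (-15, -2) with distance 2.0

The closest pair is (-15, -4) and (-15, -2) with Euclidean distance 2.0. For 7 points, brute-force pairwise comparison is shown above. For large n, the divide-and-conquer algorithm (sort by x, recurse on halves, check the dividing strip) achieves O(n log n).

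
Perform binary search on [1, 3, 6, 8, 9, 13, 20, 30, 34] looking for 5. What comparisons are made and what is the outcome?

Binary search for 5 in [1, 3, 6, 8, 9, 13, 20, 30, 34]:

lo=0, hi=8, mid=4, arr[mid]=9 -> 9 > 5, search left half
lo=0, hi=3, mid=1, arr[mid]=3 -> 3 < 5, search right half
lo=2, hi=3, mid=2, arr[mid]=6 -> 6 > 5, search left half
lo=2 > hi=1, target 5 not found

Binary search determines that 5 is not in the array after 3 comparisons. The search space was exhausted without finding the target.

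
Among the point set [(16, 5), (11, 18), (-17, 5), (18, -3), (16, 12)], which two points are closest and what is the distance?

Computing all pairwise distances among 5 points:

d((16, 5), (11, 18)) = 13.9284
d((16, 5), (-17, 5)) = 33.0
d((16, 5), (18, -3)) = 8.2462
d((16, 5), (16, 12)) = 7.0 <-- minimum
d((11, 18), (-17, 5)) = 30.8707
d((11, 18), (18, -3)) = 22.1359
d((11, 18), (16, 12)) = 7.8102
d((-17, 5), (18, -3)) = 35.9026
d((-17, 5), (16, 12)) = 33.7343
d((18, -3), (16, 12)) = 15.1327

Closest pair: (16, 5) and (16, 12) with distance 7.0

The closest pair is (16, 5) and (16, 12) with Euclidean distance 7.0. For 5 points, brute-force pairwise comparison is shown above. For large n, the divide-and-conquer algorithm (sort by x, recurse on halves, check the dividing strip) achieves O(n log n).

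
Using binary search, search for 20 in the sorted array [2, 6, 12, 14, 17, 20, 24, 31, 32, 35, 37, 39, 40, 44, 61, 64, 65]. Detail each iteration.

Binary search for 20 in [2, 6, 12, 14, 17, 20, 24, 31, 32, 35, 37, 39, 40, 44, 61, 64, 65]:

lo=0, hi=16, mid=8, arr[mid]=32 -> 32 > 20, search left half
lo=0, hi=7, mid=3, arr[mid]=14 -> 14 < 20, search right half
lo=4, hi=7, mid=5, arr[mid]=20 -> Found target at index 5!

Binary search finds 20 at index 5 after 3 comparisons. The search repeatedly halves the search space by comparing with the middle element.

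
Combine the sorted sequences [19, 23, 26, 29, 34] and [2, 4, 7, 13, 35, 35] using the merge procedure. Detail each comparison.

Merging process:

Compare 19 vs 2: take 2 from right. Merged: [2]
Compare 19 vs 4: take 4 from right. Merged: [2, 4]
Compare 19 vs 7: take 7 from right. Merged: [2, 4, 7]
Compare 19 vs 13: take 13 from right. Merged: [2, 4, 7, 13]
Compare 19 vs 35: take 19 from left. Merged: [2, 4, 7, 13, 19]
Compare 23 vs 35: take 23 from left. Merged: [2, 4, 7, 13, 19, 23]
Compare 26 vs 35: take 26 from left. Merged: [2, 4, 7, 13, 19, 23, 26]
Compare 29 vs 35: take 29 from left. Merged: [2, 4, 7, 13, 19, 23, 26, 29]
Compare 34 vs 35: take 34 from left. Merged: [2, 4, 7, 13, 19, 23, 26, 29, 34]
Append remaining from right: [35, 35]. Merged: [2, 4, 7, 13, 19, 23, 26, 29, 34, 35, 35]

Final merged array: [2, 4, 7, 13, 19, 23, 26, 29, 34, 35, 35]
Total comparisons: 9

The merged array is [2, 4, 7, 13, 19, 23, 26, 29, 34, 35, 35], requiring 9 comparisons. The merge step runs in O(n) time where n is the total number of elements.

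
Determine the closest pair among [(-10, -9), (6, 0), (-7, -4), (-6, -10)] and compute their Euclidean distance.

Computing all pairwise distances among 4 points:

d((-10, -9), (6, 0)) = 18.3576
d((-10, -9), (-7, -4)) = 5.831
d((-10, -9), (-6, -10)) = 4.1231 <-- minimum
d((6, 0), (-7, -4)) = 13.6015
d((6, 0), (-6, -10)) = 15.6205
d((-7, -4), (-6, -10)) = 6.0828

Closest pair: (-10, -9) and (-6, -10) with distance 4.1231

The closest pair is (-10, -9) and (-6, -10) with Euclidean distance 4.1231. For 4 points, brute-force pairwise comparison is shown above. For large n, the divide-and-conquer algorithm (sort by x, recurse on halves, check the dividing strip) achieves O(n log n).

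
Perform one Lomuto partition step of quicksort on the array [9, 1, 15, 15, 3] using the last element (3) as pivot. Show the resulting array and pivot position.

Lomuto partition with pivot = 3:

Initial array: [9, 1, 15, 15, 3]

arr[0]=9 > 3: no swap
arr[1]=1 <= 3: swap with position 0, array becomes [1, 9, 15, 15, 3]
arr[2]=15 > 3: no swap
arr[3]=15 > 3: no swap

Place pivot at position 1: [1, 3, 15, 15, 9]
Pivot position: 1

After partitioning with pivot 3, the array becomes [1, 3, 15, 15, 9]. The pivot is placed at index 1. All elements to the left of the pivot are <= 3, and all elements to the right are > 3.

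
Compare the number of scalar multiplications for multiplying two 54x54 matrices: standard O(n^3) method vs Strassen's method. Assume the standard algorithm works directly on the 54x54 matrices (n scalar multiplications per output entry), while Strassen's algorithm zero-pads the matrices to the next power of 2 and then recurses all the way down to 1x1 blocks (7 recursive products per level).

Matrix multiplication for 54x54 matrices:

Strassen's algorithm requires power-of-2 dimensions. Pad 54x54 to 64x64 (next power of 2).

Standard algorithm: 54^3 = 157464 multiplications
Strassen's algorithm: 7^(log2(64)) = 7^6 = 117649 multiplications
Savings: 157464 - 117649 = 39815 multiplications

Standard: 157464 multiplications (54^3). Strassen: 117649 multiplications (7^6, after padding to 64x64). Strassen reduces 8 recursive multiplications to 7 at each level.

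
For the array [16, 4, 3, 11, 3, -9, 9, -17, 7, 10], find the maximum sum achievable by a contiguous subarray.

Using Kadane's algorithm on [16, 4, 3, 11, 3, -9, 9, -17, 7, 10]:

Scanning through the array:
Position 1 (value 4): max_ending_here = 20, max_so_far = 20
Position 2 (value 3): max_ending_here = 23, max_so_far = 23
Position 3 (value 11): max_ending_here = 34, max_so_far = 34
Position 4 (value 3): max_ending_here = 37, max_so_far = 37
Position 5 (value -9): max_ending_here = 28, max_so_far = 37
Position 6 (value 9): max_ending_here = 37, max_so_far = 37
Position 7 (value -17): max_ending_here = 20, max_so_far = 37
Position 8 (value 7): max_ending_here = 27, max_so_far = 37
Position 9 (value 10): max_ending_here = 37, max_so_far = 37

Maximum subarray: [16, 4, 3, 11, 3]
Maximum sum: 37

The maximum subarray is [16, 4, 3, 11, 3] with sum 37. This subarray runs from index 0 to index 4.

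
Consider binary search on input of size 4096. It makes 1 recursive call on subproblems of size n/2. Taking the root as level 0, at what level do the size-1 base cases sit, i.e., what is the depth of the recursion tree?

For divide and conquer with division factor 2:

Problem sizes at each level:
Level 0: 4096
Level 1: 2048
Level 2: 1024
Level 3: 512
Level 4: 256
Level 5: 128
Level 6: 64
Level 7: 32
Level 8: 16
Level 9: 8
Level 10: 4
Level 11: 2
Level 12: 1

The root is level 0 and the size-1 base case is level 12 (the tree spans levels 0 through 12, i.e. 13 levels counting the root), so the depth is the number of divisions: log_2(4096) = 12

The recursion tree depth is log_2(4096) = 12. At each level, the problem size is divided by 2, so it takes 12 divisions to reduce to a base case of size 1. The algorithm makes 1 recursive call at each level.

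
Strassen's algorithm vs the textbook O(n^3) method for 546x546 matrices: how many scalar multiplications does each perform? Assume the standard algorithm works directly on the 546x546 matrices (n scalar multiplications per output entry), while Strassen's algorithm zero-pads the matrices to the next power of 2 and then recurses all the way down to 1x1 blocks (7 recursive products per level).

Matrix multiplication for 546x546 matrices:

Strassen's algorithm requires power-of-2 dimensions. Pad 546x546 to 1024x1024 (next power of 2).

Standard algorithm: 546^3 = 162771336 multiplications
Strassen's algorithm: 7^(log2(1024)) = 7^10 = 282475249 multiplications
Difference: 162771336 - 282475249 = -119703913 (Strassen uses MORE here due to padding overhead — for small or just-over-power-of-2 n, padding can outweigh the per-level savings)

Standard: 162771336 multiplications (546^3). Strassen: 282475249 multiplications (7^10, after padding to 1024x1024). Strassen reduces 8 recursive multiplications to 7 at each level.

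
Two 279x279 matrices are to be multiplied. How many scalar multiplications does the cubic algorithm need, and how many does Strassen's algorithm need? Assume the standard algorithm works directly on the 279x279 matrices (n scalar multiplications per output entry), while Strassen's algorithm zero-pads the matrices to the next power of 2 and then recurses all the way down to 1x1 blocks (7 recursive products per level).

Matrix multiplication for 279x279 matrices:

Strassen's algorithm requires power-of-2 dimensions. Pad 279x279 to 512x512 (next power of 2).

Standard algorithm: 279^3 = 21717639 multiplications
Strassen's algorithm: 7^(log2(512)) = 7^9 = 40353607 multiplications
Difference: 21717639 - 40353607 = -18635968 (Strassen uses MORE here due to padding overhead — for small or just-over-power-of-2 n, padding can outweigh the per-level savings)

Standard: 21717639 multiplications (279^3). Strassen: 40353607 multiplications (7^9, after padding to 512x512). Strassen reduces 8 recursive multiplications to 7 at each level.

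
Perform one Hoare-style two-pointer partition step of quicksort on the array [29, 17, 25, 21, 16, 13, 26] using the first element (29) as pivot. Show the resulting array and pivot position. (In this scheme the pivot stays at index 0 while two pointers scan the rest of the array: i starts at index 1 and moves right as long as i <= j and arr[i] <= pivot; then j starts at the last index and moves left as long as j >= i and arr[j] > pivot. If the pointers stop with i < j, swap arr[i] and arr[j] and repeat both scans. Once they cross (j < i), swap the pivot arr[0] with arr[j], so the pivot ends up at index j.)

Hoare-style two-pointer partition with pivot = 29:

Initial array: [29, 17, 25, 21, 16, 13, 26]

Pointers start at i = 1, j = 6.
i ends at 7, j ends at 6: the pointers have crossed (j < i), so scanning stops.

Swap pivot arr[0] with arr[6] to place pivot at position 6: [26, 17, 25, 21, 16, 13, 29]
Pivot position: 6

After partitioning with pivot 29, the array becomes [26, 17, 25, 21, 16, 13, 29]. The pivot is placed at index 6. All elements to the left of the pivot are <= 29, and all elements to the right are > 29.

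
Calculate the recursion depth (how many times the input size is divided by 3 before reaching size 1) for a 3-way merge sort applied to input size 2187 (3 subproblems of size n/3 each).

For divide and conquer with division factor 3:

Problem sizes at each level:
Level 0: 2187
Level 1: 729
Level 2: 243
Level 3: 81
Level 4: 27
Level 5: 9
Level 6: 3
Level 7: 1

The root is level 0 and the size-1 base case is level 7 (the tree spans levels 0 through 7, i.e. 8 levels counting the root), so the depth is the number of divisions: log_3(2187) = 7

The recursion tree depth is log_3(2187) = 7. At each level, the problem size is divided by 3, so it takes 7 divisions to reduce to a base case of size 1. The algorithm makes 3 recursive calls at each level.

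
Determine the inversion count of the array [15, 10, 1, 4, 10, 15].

Finding inversions in [15, 10, 1, 4, 10, 15]:

(0, 1): arr[0]=15 > arr[1]=10
(0, 2): arr[0]=15 > arr[2]=1
(0, 3): arr[0]=15 > arr[3]=4
(0, 4): arr[0]=15 > arr[4]=10
(1, 2): arr[1]=10 > arr[2]=1
(1, 3): arr[1]=10 > arr[3]=4

Total inversions: 6

The array has 6 inversion(s): (0,1), (0,2), (0,3), (0,4), (1,2), (1,3). Each pair (i,j) satisfies i < j and arr[i] > arr[j].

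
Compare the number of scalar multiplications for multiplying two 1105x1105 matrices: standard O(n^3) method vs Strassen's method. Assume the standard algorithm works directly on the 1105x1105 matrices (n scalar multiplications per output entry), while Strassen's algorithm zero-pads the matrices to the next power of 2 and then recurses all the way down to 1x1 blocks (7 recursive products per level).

Matrix multiplication for 1105x1105 matrices:

Strassen's algorithm requires power-of-2 dimensions. Pad 1105x1105 to 2048x2048 (next power of 2).

Standard algorithm: 1105^3 = 1349232625 multiplications
Strassen's algorithm: 7^(log2(2048)) = 7^11 = 1977326743 multiplications
Difference: 1349232625 - 1977326743 = -628094118 (Strassen uses MORE here due to padding overhead — for small or just-over-power-of-2 n, padding can outweigh the per-level savings)

Standard: 1349232625 multiplications (1105^3). Strassen: 1977326743 multiplications (7^11, after padding to 2048x2048). Strassen reduces 8 recursive multiplications to 7 at each level.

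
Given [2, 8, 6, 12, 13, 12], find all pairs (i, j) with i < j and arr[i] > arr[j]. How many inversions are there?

Finding inversions in [2, 8, 6, 12, 13, 12]:

(1, 2): arr[1]=8 > arr[2]=6
(4, 5): arr[4]=13 > arr[5]=12

Total inversions: 2

The array has 2 inversion(s): (1,2), (4,5). Each pair (i,j) satisfies i < j and arr[i] > arr[j].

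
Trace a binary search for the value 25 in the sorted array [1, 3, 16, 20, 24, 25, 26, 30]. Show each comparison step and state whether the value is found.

Binary search for 25 in [1, 3, 16, 20, 24, 25, 26, 30]:

lo=0, hi=7, mid=3, arr[mid]=20 -> 20 < 25, search right half
lo=4, hi=7, mid=5, arr[mid]=25 -> Found target at index 5!

Binary search finds 25 at index 5 after 2 comparisons. The search repeatedly halves the search space by comparing with the middle element.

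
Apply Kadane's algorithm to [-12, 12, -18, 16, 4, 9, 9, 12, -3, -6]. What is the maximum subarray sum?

Using Kadane's algorithm on [-12, 12, -18, 16, 4, 9, 9, 12, -3, -6]:

Scanning through the array:
Position 1 (value 12): max_ending_here = 12, max_so_far = 12
Position 2 (value -18): max_ending_here = -6, max_so_far = 12
Position 3 (value 16): max_ending_here = 16, max_so_far = 16
Position 4 (value 4): max_ending_here = 20, max_so_far = 20
Position 5 (value 9): max_ending_here = 29, max_so_far = 29
Position 6 (value 9): max_ending_here = 38, max_so_far = 38
Position 7 (value 12): max_ending_here = 50, max_so_far = 50
Position 8 (value -3): max_ending_here = 47, max_so_far = 50
Position 9 (value -6): max_ending_here = 41, max_so_far = 50

Maximum subarray: [16, 4, 9, 9, 12]
Maximum sum: 50

The maximum subarray is [16, 4, 9, 9, 12] with sum 50. This subarray runs from index 3 to index 7.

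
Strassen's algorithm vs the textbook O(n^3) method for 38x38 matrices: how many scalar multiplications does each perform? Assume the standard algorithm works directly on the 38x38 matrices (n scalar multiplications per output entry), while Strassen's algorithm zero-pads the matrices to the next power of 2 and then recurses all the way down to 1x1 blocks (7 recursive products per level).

Matrix multiplication for 38x38 matrices:

Strassen's algorithm requires power-of-2 dimensions. Pad 38x38 to 64x64 (next power of 2).

Standard algorithm: 38^3 = 54872 multiplications
Strassen's algorithm: 7^(log2(64)) = 7^6 = 117649 multiplications
Difference: 54872 - 117649 = -62777 (Strassen uses MORE here due to padding overhead — for small or just-over-power-of-2 n, padding can outweigh the per-level savings)

Standard: 54872 multiplications (38^3). Strassen: 117649 multiplications (7^6, after padding to 64x64). Strassen reduces 8 recursive multiplications to 7 at each level.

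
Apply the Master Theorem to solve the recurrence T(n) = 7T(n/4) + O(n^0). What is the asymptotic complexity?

Master Theorem for T(n) = 7T(n/4) + O(n^0):

a = 7, b = 4, c = 0
log_b(a) = log_4(7) = 1.4037

Case 1: c = 0 < log_4(7) = 1.4037
T(n) = O(n^(log_4 7))

For T(n) = 7T(n/4) + O(n^0): log_4(7) = 1.4037. This is Case 1 of the Master Theorem (c < log_b(a), work dominated by leaves), giving O(n^(log_4 7)).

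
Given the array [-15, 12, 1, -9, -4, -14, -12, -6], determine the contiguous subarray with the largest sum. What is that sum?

Using Kadane's algorithm on [-15, 12, 1, -9, -4, -14, -12, -6]:

Scanning through the array:
Position 1 (value 12): max_ending_here = 12, max_so_far = 12
Position 2 (value 1): max_ending_here = 13, max_so_far = 13
Position 3 (value -9): max_ending_here = 4, max_so_far = 13
Position 4 (value -4): max_ending_here = 0, max_so_far = 13
Position 5 (value -14): max_ending_here = -14, max_so_far = 13
Position 6 (value -12): max_ending_here = -12, max_so_far = 13
Position 7 (value -6): max_ending_here = -6, max_so_far = 13

Maximum subarray: [12, 1]
Maximum sum: 13

The maximum subarray is [12, 1] with sum 13. This subarray runs from index 1 to index 2.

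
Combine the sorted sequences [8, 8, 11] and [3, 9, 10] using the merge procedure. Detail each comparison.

Merging process:

Compare 8 vs 3: take 3 from right. Merged: [3]
Compare 8 vs 9: take 8 from left. Merged: [3, 8]
Compare 8 vs 9: take 8 from left. Merged: [3, 8, 8]
Compare 11 vs 9: take 9 from right. Merged: [3, 8, 8, 9]
Compare 11 vs 10: take 10 from right. Merged: [3, 8, 8, 9, 10]
Append remaining from left: [11]. Merged: [3, 8, 8, 9, 10, 11]

Final merged array: [3, 8, 8, 9, 10, 11]
Total comparisons: 5

The merged array is [3, 8, 8, 9, 10, 11], requiring 5 comparisons. The merge step runs in O(n) time where n is the total number of elements.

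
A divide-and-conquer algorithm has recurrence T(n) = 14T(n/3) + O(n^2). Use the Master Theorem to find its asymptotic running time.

Master Theorem for T(n) = 14T(n/3) + O(n^2):

a = 14, b = 3, c = 2
log_b(a) = log_3(14) = 2.4022

Case 1: c = 2 < log_3(14) = 2.4022
T(n) = O(n^(log_3 14))

For T(n) = 14T(n/3) + O(n^2): log_3(14) = 2.4022. This is Case 1 of the Master Theorem (c < log_b(a), work dominated by leaves), giving O(n^(log_3 14)).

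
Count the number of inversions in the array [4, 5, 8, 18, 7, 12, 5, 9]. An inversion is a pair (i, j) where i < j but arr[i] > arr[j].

Finding inversions in [4, 5, 8, 18, 7, 12, 5, 9]:

(2, 4): arr[2]=8 > arr[4]=7
(2, 6): arr[2]=8 > arr[6]=5
(3, 4): arr[3]=18 > arr[4]=7
(3, 5): arr[3]=18 > arr[5]=12
(3, 6): arr[3]=18 > arr[6]=5
(3, 7): arr[3]=18 > arr[7]=9
(4, 6): arr[4]=7 > arr[6]=5
(5, 6): arr[5]=12 > arr[6]=5
(5, 7): arr[5]=12 > arr[7]=9

Total inversions: 9

The array has 9 inversion(s): (2,4), (2,6), (3,4), (3,5), (3,6), (3,7), (4,6), (5,6), (5,7). Each pair (i,j) satisfies i < j and arr[i] > arr[j].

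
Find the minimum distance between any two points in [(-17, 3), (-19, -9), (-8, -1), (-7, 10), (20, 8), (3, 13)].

Computing all pairwise distances among 6 points:

d((-17, 3), (-19, -9)) = 12.1655
d((-17, 3), (-8, -1)) = 9.8489 <-- minimum
d((-17, 3), (-7, 10)) = 12.2066
d((-17, 3), (20, 8)) = 37.3363
d((-17, 3), (3, 13)) = 22.3607
d((-19, -9), (-8, -1)) = 13.6015
d((-19, -9), (-7, 10)) = 22.4722
d((-19, -9), (20, 8)) = 42.5441
d((-19, -9), (3, 13)) = 31.1127
d((-8, -1), (-7, 10)) = 11.0454
d((-8, -1), (20, 8)) = 29.4109
d((-8, -1), (3, 13)) = 17.8045
d((-7, 10), (20, 8)) = 27.074
d((-7, 10), (3, 13)) = 10.4403
d((20, 8), (3, 13)) = 17.72

Closest pair: (-17, 3) and (-8, -1) with distance 9.8489

The closest pair is (-17, 3) and (-8, -1) with Euclidean distance 9.8489. For 6 points, brute-force pairwise comparison is shown above. For large n, the divide-and-conquer algorithm (sort by x, recurse on halves, check the dividing strip) achieves O(n log n).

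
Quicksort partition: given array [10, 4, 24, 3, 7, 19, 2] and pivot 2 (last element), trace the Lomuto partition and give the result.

Lomuto partition with pivot = 2:

Initial array: [10, 4, 24, 3, 7, 19, 2]

arr[0]=10 > 2: no swap
arr[1]=4 > 2: no swap
arr[2]=24 > 2: no swap
arr[3]=3 > 2: no swap
arr[4]=7 > 2: no swap
arr[5]=19 > 2: no swap

Place pivot at position 0: [2, 4, 24, 3, 7, 19, 10]
Pivot position: 0

After partitioning with pivot 2, the array becomes [2, 4, 24, 3, 7, 19, 10]. The pivot is placed at index 0. All elements to the left of the pivot are <= 2, and all elements to the right are > 2.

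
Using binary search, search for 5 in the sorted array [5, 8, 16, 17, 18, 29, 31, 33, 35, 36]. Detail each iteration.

Binary search for 5 in [5, 8, 16, 17, 18, 29, 31, 33, 35, 36]:

lo=0, hi=9, mid=4, arr[mid]=18 -> 18 > 5, search left half
lo=0, hi=3, mid=1, arr[mid]=8 -> 8 > 5, search left half
lo=0, hi=0, mid=0, arr[mid]=5 -> Found target at index 0!

Binary search finds 5 at index 0 after 3 comparisons. The search repeatedly halves the search space by comparing with the middle element.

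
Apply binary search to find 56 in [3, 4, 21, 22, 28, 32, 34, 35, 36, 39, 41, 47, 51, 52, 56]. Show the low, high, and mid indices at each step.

Binary search for 56 in [3, 4, 21, 22, 28, 32, 34, 35, 36, 39, 41, 47, 51, 52, 56]:

lo=0, hi=14, mid=7, arr[mid]=35 -> 35 < 56, search right half
lo=8, hi=14, mid=11, arr[mid]=47 -> 47 < 56, search right half
lo=12, hi=14, mid=13, arr[mid]=52 -> 52 < 56, search right half
lo=14, hi=14, mid=14, arr[mid]=56 -> Found target at index 14!

Binary search finds 56 at index 14 after 4 comparisons. The search repeatedly halves the search space by comparing with the middle element.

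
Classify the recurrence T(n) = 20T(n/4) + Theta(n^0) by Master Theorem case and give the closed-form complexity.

Master Theorem for T(n) = 20T(n/4) + O(n^0):

a = 20, b = 4, c = 0
log_b(a) = log_4(20) = 2.1610

Case 1: c = 0 < log_4(20) = 2.1610
T(n) = O(n^(log_4 20))

For T(n) = 20T(n/4) + O(n^0): log_4(20) = 2.1610. This is Case 1 of the Master Theorem (c < log_b(a), work dominated by leaves), giving O(n^(log_4 20)).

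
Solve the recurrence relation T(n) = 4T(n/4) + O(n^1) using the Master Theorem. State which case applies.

Master Theorem for T(n) = 4T(n/4) + O(n^1):

a = 4, b = 4, c = 1
log_b(a) = log_4(4) = 1.0000

Case 2: c = 1 = log_4(4) = 1.0000
T(n) = O(n^1 log n) = O(n log n)

For T(n) = 4T(n/4) + O(n^1): log_4(4) = 1.0000. This is Case 2 of the Master Theorem (c = log_b(a), equal work at all levels), giving O(n log n).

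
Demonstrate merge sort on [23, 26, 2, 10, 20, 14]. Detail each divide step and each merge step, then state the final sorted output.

Merge sort trace:

Split: [23, 26, 2, 10, 20, 14] -> [23, 26, 2] and [10, 20, 14]
  Split: [23, 26, 2] -> [23] and [26, 2]
    Split: [26, 2] -> [26] and [2]
    Merge: [26] + [2] -> [2, 26]
  Merge: [23] + [2, 26] -> [2, 23, 26]
  Split: [10, 20, 14] -> [10] and [20, 14]
    Split: [20, 14] -> [20] and [14]
    Merge: [20] + [14] -> [14, 20]
  Merge: [10] + [14, 20] -> [10, 14, 20]
Merge: [2, 23, 26] + [10, 14, 20] -> [2, 10, 14, 20, 23, 26]

Final sorted array: [2, 10, 14, 20, 23, 26]

The merge sort proceeds by recursively splitting the array and merging sorted halves.
After all merges, the sorted array is [2, 10, 14, 20, 23, 26].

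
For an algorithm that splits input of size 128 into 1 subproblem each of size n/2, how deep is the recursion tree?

For divide and conquer with division factor 2:

Problem sizes at each level:
Level 0: 128
Level 1: 64
Level 2: 32
Level 3: 16
Level 4: 8
Level 5: 4
Level 6: 2
Level 7: 1

The root is level 0 and the size-1 base case is level 7 (the tree spans levels 0 through 7, i.e. 8 levels counting the root), so the depth is the number of divisions: log_2(128) = 7

The recursion tree depth is log_2(128) = 7. At each level, the problem size is divided by 2, so it takes 7 divisions to reduce to a base case of size 1. The algorithm makes 1 recursive call at each level.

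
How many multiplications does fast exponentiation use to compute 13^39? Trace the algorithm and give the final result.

Computing 13^39 by squaring (build up from 13^1; each line after the first costs one multiplication):

13^1 = 13
13^2 = (13^1)^2 = 13^2 = 169
13^4 = (13^2)^2 = 169^2 = 28561
13^8 = (13^4)^2 = 28561^2 = 815730721
13^9 = 13 * 13^8 = 13 * 815730721 = 10604499373
13^18 = (13^9)^2 = 10604499373^2 = 112455406951957393129
13^19 = 13 * 13^18 = 13 * 112455406951957393129 = 1461920290375446110677
13^38 = (13^19)^2 = 1461920290375446110677^2 = 2137210935411428674141543654682486133398329
13^39 = 13 * 13^38 = 13 * 2137210935411428674141543654682486133398329 = 27783742160348572763840067510872319734178277

Result: 27783742160348572763840067510872319734178277
Multiplications needed: 8 (8 lines after 13^1)

13^39 = 27783742160348572763840067510872319734178277. Using exponentiation by squaring, this requires 8 multiplications. The key idea: if the exponent is even, square the half-power; if odd, multiply by the base once.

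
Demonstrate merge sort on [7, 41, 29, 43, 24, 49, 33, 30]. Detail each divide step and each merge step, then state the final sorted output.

Merge sort trace:

Split: [7, 41, 29, 43, 24, 49, 33, 30] -> [7, 41, 29, 43] and [24, 49, 33, 30]
  Split: [7, 41, 29, 43] -> [7, 41] and [29, 43]
    Split: [7, 41] -> [7] and [41]
    Merge: [7] + [41] -> [7, 41]
    Split: [29, 43] -> [29] and [43]
    Merge: [29] + [43] -> [29, 43]
  Merge: [7, 41] + [29, 43] -> [7, 29, 41, 43]
  Split: [24, 49, 33, 30] -> [24, 49] and [33, 30]
    Split: [24, 49] -> [24] and [49]
    Merge: [24] + [49] -> [24, 49]
    Split: [33, 30] -> [33] and [30]
    Merge: [33] + [30] -> [30, 33]
  Merge: [24, 49] + [30, 33] -> [24, 30, 33, 49]
Merge: [7, 29, 41, 43] + [24, 30, 33, 49] -> [7, 24, 29, 30, 33, 41, 43, 49]

Final sorted array: [7, 24, 29, 30, 33, 41, 43, 49]

The merge sort proceeds by recursively splitting the array and merging sorted halves.
After all merges, the sorted array is [7, 24, 29, 30, 33, 41, 43, 49].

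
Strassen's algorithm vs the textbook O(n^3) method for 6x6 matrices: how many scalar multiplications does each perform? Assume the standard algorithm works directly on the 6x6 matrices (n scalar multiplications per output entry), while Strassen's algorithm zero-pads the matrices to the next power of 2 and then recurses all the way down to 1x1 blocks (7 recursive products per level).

Matrix multiplication for 6x6 matrices:

Strassen's algorithm requires power-of-2 dimensions. Pad 6x6 to 8x8 (next power of 2).

Standard algorithm: 6^3 = 216 multiplications
Strassen's algorithm: 7^(log2(8)) = 7^3 = 343 multiplications
Difference: 216 - 343 = -127 (Strassen uses MORE here due to padding overhead — for small or just-over-power-of-2 n, padding can outweigh the per-level savings)

Standard: 216 multiplications (6^3). Strassen: 343 multiplications (7^3, after padding to 8x8). Strassen reduces 8 recursive multiplications to 7 at each level.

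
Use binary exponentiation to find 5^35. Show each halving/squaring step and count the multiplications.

Computing 5^35 by squaring (build up from 5^1; each line after the first costs one multiplication):

5^1 = 5
5^2 = (5^1)^2 = 5^2 = 25
5^4 = (5^2)^2 = 25^2 = 625
5^8 = (5^4)^2 = 625^2 = 390625
5^16 = (5^8)^2 = 390625^2 = 152587890625
5^17 = 5 * 5^16 = 5 * 152587890625 = 762939453125
5^34 = (5^17)^2 = 762939453125^2 = 582076609134674072265625
5^35 = 5 * 5^34 = 5 * 582076609134674072265625 = 2910383045673370361328125

Result: 2910383045673370361328125
Multiplications needed: 7 (7 lines after 5^1)

5^35 = 2910383045673370361328125. Using exponentiation by squaring, this requires 7 multiplications. The key idea: if the exponent is even, square the half-power; if odd, multiply by the base once.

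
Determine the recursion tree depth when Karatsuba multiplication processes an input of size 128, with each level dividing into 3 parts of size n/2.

For divide and conquer with division factor 2:

Problem sizes at each level:
Level 0: 128
Level 1: 64
Level 2: 32
Level 3: 16
Level 4: 8
Level 5: 4
Level 6: 2
Level 7: 1

The root is level 0 and the size-1 base case is level 7 (the tree spans levels 0 through 7, i.e. 8 levels counting the root), so the depth is the number of divisions: log_2(128) = 7

The recursion tree depth is log_2(128) = 7. At each level, the problem size is divided by 2, so it takes 7 divisions to reduce to a base case of size 1. The algorithm makes 3 recursive calls at each level.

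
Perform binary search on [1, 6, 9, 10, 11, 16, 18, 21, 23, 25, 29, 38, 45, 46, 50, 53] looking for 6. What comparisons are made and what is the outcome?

Binary search for 6 in [1, 6, 9, 10, 11, 16, 18, 21, 23, 25, 29, 38, 45, 46, 50, 53]:

lo=0, hi=15, mid=7, arr[mid]=21 -> 21 > 6, search left half
lo=0, hi=6, mid=3, arr[mid]=10 -> 10 > 6, search left half
lo=0, hi=2, mid=1, arr[mid]=6 -> Found target at index 1!

Binary search finds 6 at index 1 after 3 comparisons. The search repeatedly halves the search space by comparing with the middle element.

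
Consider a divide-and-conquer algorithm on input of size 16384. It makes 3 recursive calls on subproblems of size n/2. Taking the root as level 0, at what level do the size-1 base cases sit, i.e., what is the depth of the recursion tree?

For divide and conquer with division factor 2:

Problem sizes at each level:
Level 0: 16384
Level 1: 8192
Level 2: 4096
Level 3: 2048
Level 4: 1024
Level 5: 512
Level 6: 256
Level 7: 128
Level 8: 64
Level 9: 32
Level 10: 16
Level 11: 8
Level 12: 4
Level 13: 2
Level 14: 1

The root is level 0 and the size-1 base case is level 14 (the tree spans levels 0 through 14, i.e. 15 levels counting the root), so the depth is the number of divisions: log_2(16384) = 14

The recursion tree depth is log_2(16384) = 14. At each level, the problem size is divided by 2, so it takes 14 divisions to reduce to a base case of size 1. The algorithm makes 3 recursive calls at each level.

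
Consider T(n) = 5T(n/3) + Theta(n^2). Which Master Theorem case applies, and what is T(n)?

Master Theorem for T(n) = 5T(n/3) + O(n^2):

a = 5, b = 3, c = 2
log_b(a) = log_3(5) = 1.4650

Case 3: c = 2 > log_3(5) = 1.4650
T(n) = O(n^2) = O(n^2)

For T(n) = 5T(n/3) + O(n^2): log_3(5) = 1.4650. This is Case 3 of the Master Theorem (c > log_b(a), work dominated by root), giving O(n^2).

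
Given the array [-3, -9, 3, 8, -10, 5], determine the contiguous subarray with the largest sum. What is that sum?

Using Kadane's algorithm on [-3, -9, 3, 8, -10, 5]:

Scanning through the array:
Position 1 (value -9): max_ending_here = -9, max_so_far = -3
Position 2 (value 3): max_ending_here = 3, max_so_far = 3
Position 3 (value 8): max_ending_here = 11, max_so_far = 11
Position 4 (value -10): max_ending_here = 1, max_so_far = 11
Position 5 (value 5): max_ending_here = 6, max_so_far = 11

Maximum subarray: [3, 8]
Maximum sum: 11

The maximum subarray is [3, 8] with sum 11. This subarray runs from index 2 to index 3.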